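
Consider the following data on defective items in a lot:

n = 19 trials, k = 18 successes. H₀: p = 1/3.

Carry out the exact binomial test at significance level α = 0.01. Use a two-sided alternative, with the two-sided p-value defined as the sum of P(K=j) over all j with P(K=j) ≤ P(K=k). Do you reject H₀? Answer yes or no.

reject H₀: yes

Exact binomial: n=19, k=18, p₀=1/3=0.3333
P(X=j) = C(n,j)·p₀^j·(1−p₀)^(n−j); p = Σ P(X=j) over j with P(X=j) ≤ P(X=18)
p-value (two-sided) = 0.00000
At α=0.01: p < α → reject H₀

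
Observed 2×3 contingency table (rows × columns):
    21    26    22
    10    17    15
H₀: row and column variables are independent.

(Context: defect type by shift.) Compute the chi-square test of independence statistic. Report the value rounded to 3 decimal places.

test statistic = 0.578

Row totals [69, 42], col totals [31, 43, 37], n=111
χ² = (21−19.27)²/19.27 + (26−26.73)²/26.73 + (22−23.00)²/23.00 + (10−11.73)²/11.73 + (17−16.27)²/16.27 + (15−14.00)²/14.00 = 0.5779
df = 2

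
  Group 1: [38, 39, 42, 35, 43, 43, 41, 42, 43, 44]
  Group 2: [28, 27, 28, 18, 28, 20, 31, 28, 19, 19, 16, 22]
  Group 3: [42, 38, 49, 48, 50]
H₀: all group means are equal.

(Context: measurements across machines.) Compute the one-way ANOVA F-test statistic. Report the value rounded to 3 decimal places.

Group means [41.00, 23.67, 45.40], grand mean 34.111
SSB = Σnᵢ(x̄ᵢ−x̄)² = 2420.800; SSW = ΣΣ(x−x̄ᵢ)² = 469.867
MSB = 2420.800/2 = 1210.4000; MSW = 469.867/24 = 19.5778
F = MSB/MSW = 61.8252
df = (2, 24)

test statistic = 61.825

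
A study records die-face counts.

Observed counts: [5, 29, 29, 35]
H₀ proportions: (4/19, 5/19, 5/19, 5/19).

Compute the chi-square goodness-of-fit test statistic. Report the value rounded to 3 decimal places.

test statistic = 15.932

n = 98; E_i = n·p_i = [20.63, 25.79, 25.79, 25.79]
χ² = (5−20.63)²/20.63 + (29−25.79)²/25.79 + (29−25.79)²/25.79 + (35−25.79)²/25.79 = 15.9321
df = 3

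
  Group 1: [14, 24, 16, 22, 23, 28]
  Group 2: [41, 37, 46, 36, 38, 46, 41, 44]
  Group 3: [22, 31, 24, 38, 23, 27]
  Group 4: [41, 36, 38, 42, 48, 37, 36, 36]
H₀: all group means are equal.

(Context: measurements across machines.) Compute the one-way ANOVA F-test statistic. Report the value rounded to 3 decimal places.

test statistic = 26.699

Group means [21.17, 41.12, 27.50, 39.25], grand mean 33.393
SSB = Σnᵢ(x̄ᵢ−x̄)² = 1857.970; SSW = ΣΣ(x−x̄ᵢ)² = 556.708
MSB = 1857.970/3 = 619.3234; MSW = 556.708/24 = 23.1962
F = MSB/MSW = 26.6994
df = (3, 24)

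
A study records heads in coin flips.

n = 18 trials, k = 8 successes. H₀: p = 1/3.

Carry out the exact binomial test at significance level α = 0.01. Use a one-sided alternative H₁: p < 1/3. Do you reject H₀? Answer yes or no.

Exact binomial: n=18, k=8, p₀=1/3=0.3333
P(X≤8) from Σ C(n,i)·p₀^i·(1−p₀)^(n−i)
p-value (one-sided, H₁ less) = 0.89240
At α=0.01: p ≥ α → fail to reject H₀

reject H₀: no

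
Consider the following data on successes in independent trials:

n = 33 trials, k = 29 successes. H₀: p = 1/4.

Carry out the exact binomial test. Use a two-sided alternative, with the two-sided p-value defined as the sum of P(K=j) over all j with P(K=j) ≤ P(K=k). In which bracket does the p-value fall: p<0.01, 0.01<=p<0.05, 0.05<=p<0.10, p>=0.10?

p-value bracket: p<0.01

Exact binomial: n=33, k=29, p₀=1/4=0.2500
P(X=j) = C(n,j)·p₀^j·(1−p₀)^(n−j); p = Σ P(X=j) over j with P(X=j) ≤ P(X=29)
p-value (two-sided) = 0.00000
→ bracket: p<0.01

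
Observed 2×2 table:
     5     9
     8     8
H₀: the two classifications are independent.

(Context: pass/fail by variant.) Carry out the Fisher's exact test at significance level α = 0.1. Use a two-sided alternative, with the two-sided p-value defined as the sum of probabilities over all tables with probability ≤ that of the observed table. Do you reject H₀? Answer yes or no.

Margins: r₁=14, r₂=16, c₁=13, c₂=17, n=30
p_obs = C(14,5)·C(16,8)/C(30,13); sum pmf over tables with pmf ≤ p_obs
p-value (two-sided) = 0.48365
At α=0.1: p ≥ α → fail to reject H₀

reject H₀: no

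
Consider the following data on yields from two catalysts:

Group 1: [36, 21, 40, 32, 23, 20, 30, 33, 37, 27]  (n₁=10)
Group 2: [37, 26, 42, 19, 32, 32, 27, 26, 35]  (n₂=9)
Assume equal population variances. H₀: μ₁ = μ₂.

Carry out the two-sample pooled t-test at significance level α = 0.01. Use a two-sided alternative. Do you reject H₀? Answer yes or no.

x̄₁=29.900, s₁=6.967, n₁=10
x̄₂=30.667, s₂=6.928, n₂=9
s_p² = [9·6.967² + 8·6.928²]/17 = 48.2882
SE = √(s_p²·(1/10+1/9)) = 3.1928
t = (29.900−30.667)/3.1928 = -0.2401
df = 17
p-value (two-sided) = 0.81311
At α=0.01: p ≥ α → fail to reject H₀

reject H₀: no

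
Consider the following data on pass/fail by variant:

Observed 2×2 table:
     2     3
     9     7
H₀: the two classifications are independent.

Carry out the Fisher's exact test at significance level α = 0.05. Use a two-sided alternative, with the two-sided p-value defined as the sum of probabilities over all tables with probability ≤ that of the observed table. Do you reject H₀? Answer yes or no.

Margins: r₁=5, r₂=16, c₁=11, c₂=10, n=21
p_obs = C(5,2)·C(16,9)/C(21,11); sum pmf over tables with pmf ≤ p_obs
p-value (two-sided) = 0.63512
At α=0.05: p ≥ α → fail to reject H₀

reject H₀: no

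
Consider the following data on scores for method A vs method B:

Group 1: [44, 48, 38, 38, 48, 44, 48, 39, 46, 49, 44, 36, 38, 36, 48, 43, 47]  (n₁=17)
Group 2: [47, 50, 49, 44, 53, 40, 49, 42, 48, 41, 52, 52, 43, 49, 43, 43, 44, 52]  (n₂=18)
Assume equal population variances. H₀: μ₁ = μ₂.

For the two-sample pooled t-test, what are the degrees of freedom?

df = n₁ + n₂ − 2 = 17 + 18 − 2 = 33

degrees of freedom = 33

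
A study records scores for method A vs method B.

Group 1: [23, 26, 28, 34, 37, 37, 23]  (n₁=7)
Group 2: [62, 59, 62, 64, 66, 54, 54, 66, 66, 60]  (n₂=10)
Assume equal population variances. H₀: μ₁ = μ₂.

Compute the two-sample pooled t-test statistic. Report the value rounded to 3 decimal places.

test statistic = -12.119

x̄₁=29.714, s₁=6.211, n₁=7
x̄₂=61.300, s₂=4.572, n₂=10
s_p² = [6·6.211² + 9·4.572²]/15 = 27.9686
SE = √(s_p²·(1/7+1/10)) = 2.6062
t = (29.714−61.300)/2.6062 = -12.1194
df = 15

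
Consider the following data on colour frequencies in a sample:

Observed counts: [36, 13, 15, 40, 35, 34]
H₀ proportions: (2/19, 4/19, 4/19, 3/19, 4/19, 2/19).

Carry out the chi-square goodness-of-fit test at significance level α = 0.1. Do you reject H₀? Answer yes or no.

n = 173; E_i = n·p_i = [18.21, 36.42, 36.42, 27.32, 36.42, 18.21]
χ² = (36−18.21)²/18.21 + (13−36.42)²/36.42 + (15−36.42)²/36.42 + (40−27.32)²/27.32 + (35−36.42)²/36.42 + (34−18.21)²/18.21 = 64.6739
df = 5
p-value (upper-tail) = 0.00000
At α=0.1: p < α → reject H₀

reject H₀: yes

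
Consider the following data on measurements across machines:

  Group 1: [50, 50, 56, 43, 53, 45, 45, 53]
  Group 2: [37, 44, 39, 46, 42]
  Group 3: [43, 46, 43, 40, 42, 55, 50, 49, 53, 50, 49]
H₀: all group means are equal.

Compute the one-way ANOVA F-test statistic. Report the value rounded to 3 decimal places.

test statistic = 4.600

Group means [49.38, 41.60, 47.27], grand mean 46.792
SSB = Σnᵢ(x̄ᵢ−x̄)² = 190.702; SSW = ΣΣ(x−x̄ᵢ)² = 435.257
MSB = 190.702/2 = 95.3508; MSW = 435.257/21 = 20.7265
F = MSB/MSW = 4.6004
df = (2, 21)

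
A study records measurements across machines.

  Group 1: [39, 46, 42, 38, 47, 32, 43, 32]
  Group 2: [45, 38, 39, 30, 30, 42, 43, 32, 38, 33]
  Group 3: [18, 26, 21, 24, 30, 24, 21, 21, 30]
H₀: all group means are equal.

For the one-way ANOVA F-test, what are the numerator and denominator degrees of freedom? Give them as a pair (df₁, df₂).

k = 3 groups, N = 27 total
df = (k−1, N−k) = (3−1, 27−3) = (2, 24)

degrees of freedom = [2, 24]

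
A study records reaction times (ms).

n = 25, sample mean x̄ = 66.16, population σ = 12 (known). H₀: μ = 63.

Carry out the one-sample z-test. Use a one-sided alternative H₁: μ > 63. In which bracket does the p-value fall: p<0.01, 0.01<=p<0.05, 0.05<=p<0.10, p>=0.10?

p-value bracket: 0.05<=p<0.10

SE = σ/√n = 12/√25 = 2.4000
z = (x̄−μ₀)/SE = (66.16−63)/2.4000 = 1.3167
p-value (one-sided, H₁ greater) = 0.09398
→ bracket: 0.05<=p<0.10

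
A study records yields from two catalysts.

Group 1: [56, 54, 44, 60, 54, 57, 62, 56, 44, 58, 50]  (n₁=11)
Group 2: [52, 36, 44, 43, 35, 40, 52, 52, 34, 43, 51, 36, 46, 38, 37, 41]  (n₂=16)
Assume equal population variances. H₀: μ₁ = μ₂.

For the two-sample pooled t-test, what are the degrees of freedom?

df = n₁ + n₂ − 2 = 11 + 16 − 2 = 25

degrees of freedom = 25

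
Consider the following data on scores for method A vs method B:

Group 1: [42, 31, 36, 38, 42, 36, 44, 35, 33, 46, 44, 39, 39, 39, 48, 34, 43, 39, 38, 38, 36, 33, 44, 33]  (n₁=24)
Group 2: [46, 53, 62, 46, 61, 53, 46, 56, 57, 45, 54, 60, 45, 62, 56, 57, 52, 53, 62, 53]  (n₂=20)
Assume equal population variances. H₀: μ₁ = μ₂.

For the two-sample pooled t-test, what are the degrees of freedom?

degrees of freedom = 42

df = n₁ + n₂ − 2 = 24 + 20 − 2 = 42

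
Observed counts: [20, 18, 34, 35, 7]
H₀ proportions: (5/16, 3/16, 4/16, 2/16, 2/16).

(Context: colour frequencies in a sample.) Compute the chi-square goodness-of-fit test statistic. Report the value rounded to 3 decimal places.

n = 114; E_i = n·p_i = [35.62, 21.38, 28.50, 14.25, 14.25]
χ² = (20−35.62)²/35.62 + (18−21.38)²/21.38 + (34−28.50)²/28.50 + (35−14.25)²/14.25 + (7−14.25)²/14.25 = 42.3509
df = 4

test statistic = 42.351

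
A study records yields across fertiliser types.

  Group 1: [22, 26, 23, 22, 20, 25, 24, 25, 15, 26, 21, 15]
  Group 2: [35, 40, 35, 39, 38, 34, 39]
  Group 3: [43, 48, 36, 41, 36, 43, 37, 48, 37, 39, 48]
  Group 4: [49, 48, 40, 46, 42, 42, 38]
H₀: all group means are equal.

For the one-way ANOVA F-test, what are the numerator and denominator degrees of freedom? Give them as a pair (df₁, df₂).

degrees of freedom = [3, 33]

k = 4 groups, N = 37 total
df = (k−1, N−k) = (4−1, 37−4) = (3, 33)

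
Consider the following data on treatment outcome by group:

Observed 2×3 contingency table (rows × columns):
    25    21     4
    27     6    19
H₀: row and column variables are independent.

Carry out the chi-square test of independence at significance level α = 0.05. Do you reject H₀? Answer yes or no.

reject H₀: yes

Row totals [50, 52], col totals [52, 27, 23], n=102
χ² = (25−25.49)²/25.49 + (21−13.24)²/13.24 + (4−11.27)²/11.27 + (27−26.51)²/26.51 + (6−13.76)²/13.76 + (19−11.73)²/11.73 = 18.1606
df = 2
p-value (upper-tail) = 0.00011
At α=0.05: p < α → reject H₀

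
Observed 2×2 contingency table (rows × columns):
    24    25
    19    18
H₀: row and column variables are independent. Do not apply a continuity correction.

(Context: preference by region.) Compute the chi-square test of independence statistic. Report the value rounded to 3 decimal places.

test statistic = 0.047

Row totals [49, 37], col totals [43, 43], n=86
χ² = (24−24.50)²/24.50 + (25−24.50)²/24.50 + (19−18.50)²/18.50 + (18−18.50)²/18.50 = 0.0474
df = 1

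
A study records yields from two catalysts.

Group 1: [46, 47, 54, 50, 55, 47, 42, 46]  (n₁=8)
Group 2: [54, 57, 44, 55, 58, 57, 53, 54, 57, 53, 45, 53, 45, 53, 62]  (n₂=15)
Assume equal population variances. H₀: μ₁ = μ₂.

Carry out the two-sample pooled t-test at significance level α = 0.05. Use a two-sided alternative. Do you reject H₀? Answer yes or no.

reject H₀: yes

x̄₁=48.375, s₁=4.373, n₁=8
x̄₂=53.333, s₂=5.122, n₂=15
s_p² = [7·4.373² + 14·5.122²]/21 = 23.8671
SE = √(s_p²·(1/8+1/15)) = 2.1388
t = (48.375−53.333)/2.1388 = -2.3183
df = 21
p-value (two-sided) = 0.03061
At α=0.05: p < α → reject H₀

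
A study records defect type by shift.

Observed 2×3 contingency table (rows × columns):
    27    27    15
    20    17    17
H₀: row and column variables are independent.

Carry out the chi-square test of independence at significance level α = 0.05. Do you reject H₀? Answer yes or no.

reject H₀: no

Row totals [69, 54], col totals [47, 44, 32], n=123
χ² = (27−26.37)²/26.37 + (27−24.68)²/24.68 + (15−17.95)²/17.95 + (20−20.63)²/20.63 + (17−19.32)²/19.32 + (17−14.05)²/14.05 = 1.6353
df = 2
p-value (upper-tail) = 0.44146
At α=0.05: p ≥ α → fail to reject H₀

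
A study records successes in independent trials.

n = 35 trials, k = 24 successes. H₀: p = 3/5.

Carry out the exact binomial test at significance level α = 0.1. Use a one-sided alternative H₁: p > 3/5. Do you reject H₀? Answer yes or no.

Exact binomial: n=35, k=24, p₀=3/5=0.6000
P(X≥24) from Σ C(n,i)·p₀^i·(1−p₀)^(n−i)
p-value (one-sided, H₁ greater) = 0.19517
At α=0.1: p ≥ α → fail to reject H₀

reject H₀: no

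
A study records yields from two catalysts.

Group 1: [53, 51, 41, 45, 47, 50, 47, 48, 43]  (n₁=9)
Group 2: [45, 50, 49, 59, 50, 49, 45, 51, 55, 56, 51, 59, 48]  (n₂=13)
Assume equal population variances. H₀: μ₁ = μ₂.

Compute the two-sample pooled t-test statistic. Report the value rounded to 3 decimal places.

x̄₁=47.222, s₁=3.833, n₁=9
x̄₂=51.308, s₂=4.644, n₂=13
s_p² = [8·3.833² + 12·4.644²]/20 = 18.8162
SE = √(s_p²·(1/9+1/13)) = 1.8810
t = (47.222−51.308)/1.8810 = -2.1720
df = 20

test statistic = -2.172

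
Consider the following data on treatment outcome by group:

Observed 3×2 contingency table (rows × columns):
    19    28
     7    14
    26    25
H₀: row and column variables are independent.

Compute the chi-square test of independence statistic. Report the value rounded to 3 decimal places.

Row totals [47, 21, 51], col totals [52, 67], n=119
χ² = (19−20.54)²/20.54 + (28−26.46)²/26.46 + (7−9.18)²/9.18 + (14−11.82)²/11.82 + (26−22.29)²/22.29 + (25−28.71)²/28.71 = 2.2209
df = 2

test statistic = 2.221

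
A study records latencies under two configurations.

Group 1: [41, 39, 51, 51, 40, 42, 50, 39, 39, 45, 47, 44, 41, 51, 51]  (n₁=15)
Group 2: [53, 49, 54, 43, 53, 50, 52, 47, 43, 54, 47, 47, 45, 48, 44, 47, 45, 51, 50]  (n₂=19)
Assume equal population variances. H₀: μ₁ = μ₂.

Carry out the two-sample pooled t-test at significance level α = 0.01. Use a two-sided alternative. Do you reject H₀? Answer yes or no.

reject H₀: no

x̄₁=44.733, s₁=4.978, n₁=15
x̄₂=48.526, s₂=3.642, n₂=19
s_p² = [14·4.978² + 18·3.642²]/32 = 18.3022
SE = √(s_p²·(1/15+1/19)) = 1.4776
t = (44.733−48.526)/1.4776 = -2.5669
df = 32
p-value (two-sided) = 0.01514
At α=0.01: p ≥ α → fail to reject H₀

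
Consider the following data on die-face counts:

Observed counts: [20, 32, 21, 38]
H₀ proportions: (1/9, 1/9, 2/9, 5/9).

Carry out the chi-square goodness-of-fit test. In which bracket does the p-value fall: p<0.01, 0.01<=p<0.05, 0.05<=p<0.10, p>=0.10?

p-value bracket: p<0.01

n = 111; E_i = n·p_i = [12.33, 12.33, 24.67, 61.67]
χ² = (20−12.33)²/12.33 + (32−12.33)²/12.33 + (21−24.67)²/24.67 + (38−61.67)²/61.67 = 45.7541
df = 3
p-value (upper-tail) = 0.00000
→ bracket: p<0.01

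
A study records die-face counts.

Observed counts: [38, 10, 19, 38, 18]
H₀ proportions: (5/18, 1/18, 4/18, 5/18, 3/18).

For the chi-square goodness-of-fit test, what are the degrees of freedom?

df = k − 1 = 5 − 1 = 4

degrees of freedom = 4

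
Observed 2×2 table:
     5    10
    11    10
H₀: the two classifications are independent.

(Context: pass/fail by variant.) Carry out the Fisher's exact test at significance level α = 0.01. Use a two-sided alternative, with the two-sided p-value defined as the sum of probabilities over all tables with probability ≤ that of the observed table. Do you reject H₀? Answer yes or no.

reject H₀: no

Margins: r₁=15, r₂=21, c₁=16, c₂=20, n=36
p_obs = C(15,5)·C(21,11)/C(36,16); sum pmf over tables with pmf ≤ p_obs
p-value (two-sided) = 0.32043
At α=0.01: p ≥ α → fail to reject H₀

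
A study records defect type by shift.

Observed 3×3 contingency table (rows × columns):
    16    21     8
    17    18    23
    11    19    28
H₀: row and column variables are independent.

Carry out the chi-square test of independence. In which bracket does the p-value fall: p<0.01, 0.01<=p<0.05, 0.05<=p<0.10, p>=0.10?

p-value bracket: 0.01<=p<0.05

Row totals [45, 58, 58], col totals [44, 58, 59], n=161
χ² = (16−12.30)²/12.30 + (21−16.21)²/16.21 + (8−16.49)²/16.49 + (17−15.85)²/15.85 + (18−20.89)²/20.89 + (23−21.25)²/21.25 + (11−15.85)²/15.85 + (19−20.89)²/20.89 + (28−21.25)²/21.25 = 11.3252
df = 4
p-value (upper-tail) = 0.02314
→ bracket: 0.01<=p<0.05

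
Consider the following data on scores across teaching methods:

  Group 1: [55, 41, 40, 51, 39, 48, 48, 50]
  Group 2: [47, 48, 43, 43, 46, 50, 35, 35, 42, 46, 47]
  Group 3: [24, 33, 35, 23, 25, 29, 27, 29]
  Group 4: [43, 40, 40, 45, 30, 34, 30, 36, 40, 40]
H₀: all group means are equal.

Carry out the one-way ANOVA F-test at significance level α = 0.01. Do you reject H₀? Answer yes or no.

reject H₀: yes

Group means [46.50, 43.82, 28.12, 37.80], grand mean 39.378
SSB = Σnᵢ(x̄ᵢ−x̄)² = 1660.591; SSW = ΣΣ(x−x̄ᵢ)² = 848.111
MSB = 1660.591/3 = 553.5304; MSW = 848.111/33 = 25.7003
F = MSB/MSW = 21.5379
df = (3, 33)
p-value (upper-tail) = 0.00000
At α=0.01: p < α → reject H₀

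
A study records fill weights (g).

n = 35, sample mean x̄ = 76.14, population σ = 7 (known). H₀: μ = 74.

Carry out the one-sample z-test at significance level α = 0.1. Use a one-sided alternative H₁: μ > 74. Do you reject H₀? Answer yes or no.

reject H₀: yes

SE = σ/√n = 7/√35 = 1.1832
z = (x̄−μ₀)/SE = (76.14−74)/1.1832 = 1.8086
p-value (one-sided, H₁ greater) = 0.03525
At α=0.1: p < α → reject H₀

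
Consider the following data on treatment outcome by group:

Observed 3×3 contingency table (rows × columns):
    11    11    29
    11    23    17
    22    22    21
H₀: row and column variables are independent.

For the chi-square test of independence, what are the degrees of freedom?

df = (r−1)(c−1) = (3−1)·(3−1) = 4

degrees of freedom = 4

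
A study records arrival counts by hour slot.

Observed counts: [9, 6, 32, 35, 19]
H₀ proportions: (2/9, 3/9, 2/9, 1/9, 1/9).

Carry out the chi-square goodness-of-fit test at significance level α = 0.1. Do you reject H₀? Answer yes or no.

n = 101; E_i = n·p_i = [22.44, 33.67, 22.44, 11.22, 11.22]
χ² = (9−22.44)²/22.44 + (6−33.67)²/33.67 + (32−22.44)²/22.44 + (35−11.22)²/11.22 + (19−11.22)²/11.22 = 90.6287
df = 4
p-value (upper-tail) = 0.00000
At α=0.1: p < α → reject H₀

reject H₀: yes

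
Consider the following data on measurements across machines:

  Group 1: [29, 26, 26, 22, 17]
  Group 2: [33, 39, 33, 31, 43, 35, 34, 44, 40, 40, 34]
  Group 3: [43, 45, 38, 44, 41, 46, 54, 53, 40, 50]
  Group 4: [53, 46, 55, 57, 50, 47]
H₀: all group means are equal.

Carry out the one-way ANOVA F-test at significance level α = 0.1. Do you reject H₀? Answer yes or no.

reject H₀: yes

Group means [24.00, 36.91, 45.40, 51.33], grand mean 40.250
SSB = Σnᵢ(x̄ᵢ−x̄)² = 2445.358; SSW = ΣΣ(x−x̄ᵢ)² = 644.642
MSB = 2445.358/3 = 815.1192; MSW = 644.642/28 = 23.0229
F = MSB/MSW = 35.4046
df = (3, 28)
p-value (upper-tail) = 0.00000
At α=0.1: p < α → reject H₀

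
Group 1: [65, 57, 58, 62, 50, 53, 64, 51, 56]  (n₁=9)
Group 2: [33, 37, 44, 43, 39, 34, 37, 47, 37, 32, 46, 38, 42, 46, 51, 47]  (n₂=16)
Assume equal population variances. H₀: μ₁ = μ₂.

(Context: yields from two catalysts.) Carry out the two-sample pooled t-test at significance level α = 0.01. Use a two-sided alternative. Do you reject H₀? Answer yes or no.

reject H₀: yes

x̄₁=57.333, s₁=5.477, n₁=9
x̄₂=40.812, s₂=5.718, n₂=16
s_p² = [8·5.477² + 15·5.718²]/23 = 31.7582
SE = √(s_p²·(1/9+1/16)) = 2.3481
t = (57.333−40.812)/2.3481 = 7.0358
df = 23
p-value (two-sided) = 0.00000
At α=0.01: p < α → reject H₀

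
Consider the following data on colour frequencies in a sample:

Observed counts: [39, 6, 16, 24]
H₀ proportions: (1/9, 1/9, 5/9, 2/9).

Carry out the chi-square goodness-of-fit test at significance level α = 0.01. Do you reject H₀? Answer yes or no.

reject H₀: yes

n = 85; E_i = n·p_i = [9.44, 9.44, 47.22, 18.89]
χ² = (39−9.44)²/9.44 + (6−9.44)²/9.44 + (16−47.22)²/47.22 + (24−18.89)²/18.89 = 115.7741
df = 3
p-value (upper-tail) = 0.00000
At α=0.01: p < α → reject H₀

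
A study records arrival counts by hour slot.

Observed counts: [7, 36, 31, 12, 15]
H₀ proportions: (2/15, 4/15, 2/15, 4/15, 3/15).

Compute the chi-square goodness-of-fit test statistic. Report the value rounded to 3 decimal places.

n = 101; E_i = n·p_i = [13.47, 26.93, 13.47, 26.93, 20.20]
χ² = (7−13.47)²/13.47 + (36−26.93)²/26.93 + (31−13.47)²/13.47 + (12−26.93)²/26.93 + (15−20.20)²/20.20 = 38.6040
df = 4

test statistic = 38.604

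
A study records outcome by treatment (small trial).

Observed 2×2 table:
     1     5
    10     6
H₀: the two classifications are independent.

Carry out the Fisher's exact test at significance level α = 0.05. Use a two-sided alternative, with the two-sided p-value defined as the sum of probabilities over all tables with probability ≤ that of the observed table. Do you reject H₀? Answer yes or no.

reject H₀: no

Margins: r₁=6, r₂=16, c₁=11, c₂=11, n=22
p_obs = C(6,1)·C(16,10)/C(22,11); sum pmf over tables with pmf ≤ p_obs
p-value (two-sided) = 0.14861
At α=0.05: p ≥ α → fail to reject H₀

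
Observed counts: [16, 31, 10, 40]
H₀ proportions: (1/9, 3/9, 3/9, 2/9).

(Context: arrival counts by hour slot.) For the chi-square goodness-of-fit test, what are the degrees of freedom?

degrees of freedom = 3

df = k − 1 = 4 − 1 = 3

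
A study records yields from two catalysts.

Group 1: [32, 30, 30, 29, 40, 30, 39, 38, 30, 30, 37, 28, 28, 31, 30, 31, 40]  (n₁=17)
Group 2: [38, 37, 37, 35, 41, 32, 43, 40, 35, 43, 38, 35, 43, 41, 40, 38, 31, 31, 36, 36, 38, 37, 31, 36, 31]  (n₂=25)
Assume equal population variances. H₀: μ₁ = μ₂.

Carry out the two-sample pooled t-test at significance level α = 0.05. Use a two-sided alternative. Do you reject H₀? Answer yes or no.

reject H₀: yes

x̄₁=32.529, s₁=4.332, n₁=17
x̄₂=36.920, s₂=3.796, n₂=25
s_p² = [16·4.332² + 24·3.796²]/40 = 16.1519
SE = √(s_p²·(1/17+1/25)) = 1.2634
t = (32.529−36.920)/1.2634 = -3.4752
df = 40
p-value (two-sided) = 0.00124
At α=0.05: p < α → reject H₀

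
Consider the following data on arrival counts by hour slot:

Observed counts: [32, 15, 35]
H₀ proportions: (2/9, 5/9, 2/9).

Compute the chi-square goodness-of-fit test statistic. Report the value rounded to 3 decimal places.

test statistic = 46.360

n = 82; E_i = n·p_i = [18.22, 45.56, 18.22]
χ² = (32−18.22)²/18.22 + (15−45.56)²/45.56 + (35−18.22)²/18.22 = 46.3598
df = 2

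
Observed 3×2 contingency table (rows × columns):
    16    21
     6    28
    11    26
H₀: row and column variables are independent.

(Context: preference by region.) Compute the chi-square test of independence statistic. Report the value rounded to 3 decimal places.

test statistic = 5.489

Row totals [37, 34, 37], col totals [33, 75], n=108
χ² = (16−11.31)²/11.31 + (21−25.69)²/25.69 + (6−10.39)²/10.39 + (28−23.61)²/23.61 + (11−11.31)²/11.31 + (26−25.69)²/25.69 = 5.4888
df = 2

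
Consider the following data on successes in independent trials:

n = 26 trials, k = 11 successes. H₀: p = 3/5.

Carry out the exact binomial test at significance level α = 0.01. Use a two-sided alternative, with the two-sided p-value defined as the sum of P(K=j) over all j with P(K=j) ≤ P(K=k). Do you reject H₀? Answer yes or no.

reject H₀: no

Exact binomial: n=26, k=11, p₀=3/5=0.6000
P(X=j) = C(n,j)·p₀^j·(1−p₀)^(n−j); p = Σ P(X=j) over j with P(X=j) ≤ P(X=11)
p-value (two-sided) = 0.07316
At α=0.01: p ≥ α → fail to reject H₀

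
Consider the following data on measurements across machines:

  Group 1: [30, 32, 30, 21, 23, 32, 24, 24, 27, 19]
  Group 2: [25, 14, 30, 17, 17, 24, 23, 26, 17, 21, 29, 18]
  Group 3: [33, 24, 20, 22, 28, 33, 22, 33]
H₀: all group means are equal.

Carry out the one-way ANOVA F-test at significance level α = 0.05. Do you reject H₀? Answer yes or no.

Group means [26.20, 21.75, 26.88], grand mean 24.600
SSB = Σnᵢ(x̄ᵢ−x̄)² = 164.475; SSW = ΣΣ(x−x̄ᵢ)² = 710.725
MSB = 164.475/2 = 82.2375; MSW = 710.725/27 = 26.3231
F = MSB/MSW = 3.1242
df = (2, 27)
p-value (upper-tail) = 0.06019
At α=0.05: p ≥ α → fail to reject H₀

reject H₀: no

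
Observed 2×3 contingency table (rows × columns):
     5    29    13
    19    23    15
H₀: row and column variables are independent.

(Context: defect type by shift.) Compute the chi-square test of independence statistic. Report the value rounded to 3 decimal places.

test statistic = 8.115

Row totals [47, 57], col totals [24, 52, 28], n=104
χ² = (5−10.85)²/10.85 + (29−23.50)²/23.50 + (13−12.65)²/12.65 + (19−13.15)²/13.15 + (23−28.50)²/28.50 + (15−15.35)²/15.35 = 8.1153
df = 2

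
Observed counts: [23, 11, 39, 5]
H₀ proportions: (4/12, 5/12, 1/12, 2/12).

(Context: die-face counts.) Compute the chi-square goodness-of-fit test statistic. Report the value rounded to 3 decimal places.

test statistic = 181.992

n = 78; E_i = n·p_i = [26.00, 32.50, 6.50, 13.00]
χ² = (23−26.00)²/26.00 + (11−32.50)²/32.50 + (39−6.50)²/6.50 + (5−13.00)²/13.00 = 181.9923
df = 3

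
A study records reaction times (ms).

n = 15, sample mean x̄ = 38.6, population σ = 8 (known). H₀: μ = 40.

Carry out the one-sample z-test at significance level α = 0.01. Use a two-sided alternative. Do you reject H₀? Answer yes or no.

reject H₀: no

SE = σ/√n = 8/√15 = 2.0656
z = (x̄−μ₀)/SE = (38.6−40)/2.0656 = -0.6778
p-value (two-sided) = 0.49792
At α=0.01: p ≥ α → fail to reject H₀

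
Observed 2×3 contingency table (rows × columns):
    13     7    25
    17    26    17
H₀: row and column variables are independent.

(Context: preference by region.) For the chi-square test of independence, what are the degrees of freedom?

df = (r−1)(c−1) = (2−1)·(3−1) = 2

degrees of freedom = 2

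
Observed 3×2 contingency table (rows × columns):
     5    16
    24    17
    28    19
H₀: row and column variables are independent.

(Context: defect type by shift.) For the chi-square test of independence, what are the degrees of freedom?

degrees of freedom = 2

df = (r−1)(c−1) = (3−1)·(2−1) = 2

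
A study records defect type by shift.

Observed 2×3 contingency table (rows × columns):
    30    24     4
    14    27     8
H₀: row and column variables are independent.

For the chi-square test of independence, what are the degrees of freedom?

degrees of freedom = 2

df = (r−1)(c−1) = (2−1)·(3−1) = 2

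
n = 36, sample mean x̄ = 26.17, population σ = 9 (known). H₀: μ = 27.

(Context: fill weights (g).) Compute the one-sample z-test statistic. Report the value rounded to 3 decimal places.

SE = σ/√n = 9/√36 = 1.5000
z = (x̄−μ₀)/SE = (26.17−27)/1.5000 = -0.5533

test statistic = -0.553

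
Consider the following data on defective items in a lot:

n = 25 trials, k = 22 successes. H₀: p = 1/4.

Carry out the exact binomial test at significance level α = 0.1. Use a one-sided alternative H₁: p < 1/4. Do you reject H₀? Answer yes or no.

Exact binomial: n=25, k=22, p₀=1/4=0.2500
P(X≤22) from Σ C(n,i)·p₀^i·(1−p₀)^(n−i)
p-value (one-sided, H₁ less) = 1.00000
At α=0.1: p ≥ α → fail to reject H₀

reject H₀: no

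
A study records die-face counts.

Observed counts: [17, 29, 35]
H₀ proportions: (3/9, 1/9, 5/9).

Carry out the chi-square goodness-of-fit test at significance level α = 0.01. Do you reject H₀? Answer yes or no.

reject H₀: yes

n = 81; E_i = n·p_i = [27.00, 9.00, 45.00]
χ² = (17−27.00)²/27.00 + (29−9.00)²/9.00 + (35−45.00)²/45.00 = 50.3704
df = 2
p-value (upper-tail) = 0.00000
At α=0.01: p < α → reject H₀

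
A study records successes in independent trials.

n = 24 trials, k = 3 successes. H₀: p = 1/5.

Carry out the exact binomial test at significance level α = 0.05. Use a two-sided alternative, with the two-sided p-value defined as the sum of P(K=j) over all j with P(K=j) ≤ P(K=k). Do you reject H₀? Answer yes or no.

Exact binomial: n=24, k=3, p₀=1/5=0.2000
P(X=j) = C(n,j)·p₀^j·(1−p₀)^(n−j); p = Σ P(X=j) over j with P(X=j) ≤ P(X=3)
p-value (two-sided) = 0.45279
At α=0.05: p ≥ α → fail to reject H₀

reject H₀: no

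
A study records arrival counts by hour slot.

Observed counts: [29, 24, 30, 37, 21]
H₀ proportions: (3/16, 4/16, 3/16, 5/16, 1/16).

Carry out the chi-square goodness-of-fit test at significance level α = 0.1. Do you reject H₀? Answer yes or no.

reject H₀: yes

n = 141; E_i = n·p_i = [26.44, 35.25, 26.44, 44.06, 8.81]
χ² = (29−26.44)²/26.44 + (24−35.25)²/35.25 + (30−26.44)²/26.44 + (37−44.06)²/44.06 + (21−8.81)²/8.81 = 22.3059
df = 4
p-value (upper-tail) = 0.00017
At α=0.1: p < α → reject H₀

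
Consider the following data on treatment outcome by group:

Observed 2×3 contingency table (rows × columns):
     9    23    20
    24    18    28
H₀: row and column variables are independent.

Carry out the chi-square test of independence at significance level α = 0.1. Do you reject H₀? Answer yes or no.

Row totals [52, 70], col totals [33, 41, 48], n=122
χ² = (9−14.07)²/14.07 + (23−17.48)²/17.48 + (20−20.46)²/20.46 + (24−18.93)²/18.93 + (18−23.52)²/23.52 + (28−27.54)²/27.54 = 6.2414
df = 2
p-value (upper-tail) = 0.04413
At α=0.1: p < α → reject H₀

reject H₀: yes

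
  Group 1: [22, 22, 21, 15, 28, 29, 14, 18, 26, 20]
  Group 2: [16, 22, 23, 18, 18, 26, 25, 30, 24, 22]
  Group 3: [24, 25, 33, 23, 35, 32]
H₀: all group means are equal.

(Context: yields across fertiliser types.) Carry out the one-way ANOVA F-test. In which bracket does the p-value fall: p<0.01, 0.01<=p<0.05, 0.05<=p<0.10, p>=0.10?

p-value bracket: 0.01<=p<0.05

Group means [21.50, 22.40, 28.67], grand mean 23.500
SSB = Σnᵢ(x̄ᵢ−x̄)² = 212.267; SSW = ΣΣ(x−x̄ᵢ)² = 530.233
MSB = 212.267/2 = 106.1333; MSW = 530.233/23 = 23.0536
F = MSB/MSW = 4.6038
df = (2, 23)
p-value (upper-tail) = 0.02081
→ bracket: 0.01<=p<0.05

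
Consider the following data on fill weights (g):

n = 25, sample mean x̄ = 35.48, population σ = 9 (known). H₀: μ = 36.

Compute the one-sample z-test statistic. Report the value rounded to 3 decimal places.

SE = σ/√n = 9/√25 = 1.8000
z = (x̄−μ₀)/SE = (35.48−36)/1.8000 = -0.2889

test statistic = -0.289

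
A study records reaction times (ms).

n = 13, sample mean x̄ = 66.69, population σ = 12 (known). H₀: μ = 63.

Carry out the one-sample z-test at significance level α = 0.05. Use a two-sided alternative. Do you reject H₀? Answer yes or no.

SE = σ/√n = 12/√13 = 3.3282
z = (x̄−μ₀)/SE = (66.69−63)/3.3282 = 1.1087
p-value (two-sided) = 0.26756
At α=0.05: p ≥ α → fail to reject H₀

reject H₀: no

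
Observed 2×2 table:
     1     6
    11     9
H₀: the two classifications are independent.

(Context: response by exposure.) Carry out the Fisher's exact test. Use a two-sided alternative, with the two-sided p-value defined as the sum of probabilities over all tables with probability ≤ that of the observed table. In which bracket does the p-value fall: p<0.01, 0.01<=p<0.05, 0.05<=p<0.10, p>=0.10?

Margins: r₁=7, r₂=20, c₁=12, c₂=15, n=27
p_obs = C(7,1)·C(20,11)/C(27,12); sum pmf over tables with pmf ≤ p_obs
p-value (two-sided) = 0.09138
→ bracket: 0.05<=p<0.10

p-value bracket: 0.05<=p<0.10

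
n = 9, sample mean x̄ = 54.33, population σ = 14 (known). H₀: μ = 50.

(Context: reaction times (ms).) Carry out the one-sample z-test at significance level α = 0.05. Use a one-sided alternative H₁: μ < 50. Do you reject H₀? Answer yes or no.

SE = σ/√n = 14/√9 = 4.6667
z = (x̄−μ₀)/SE = (54.33−50)/4.6667 = 0.9279
p-value (one-sided, H₁ less) = 0.82326
At α=0.05: p ≥ α → fail to reject H₀

reject H₀: no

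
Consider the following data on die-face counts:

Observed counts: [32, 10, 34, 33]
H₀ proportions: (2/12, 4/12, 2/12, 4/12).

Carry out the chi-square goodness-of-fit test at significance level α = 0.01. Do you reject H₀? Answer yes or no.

reject H₀: yes

n = 109; E_i = n·p_i = [18.17, 36.33, 18.17, 36.33]
χ² = (32−18.17)²/18.17 + (10−36.33)²/36.33 + (34−18.17)²/18.17 + (33−36.33)²/36.33 = 43.7248
df = 3
p-value (upper-tail) = 0.00000
At α=0.01: p < α → reject H₀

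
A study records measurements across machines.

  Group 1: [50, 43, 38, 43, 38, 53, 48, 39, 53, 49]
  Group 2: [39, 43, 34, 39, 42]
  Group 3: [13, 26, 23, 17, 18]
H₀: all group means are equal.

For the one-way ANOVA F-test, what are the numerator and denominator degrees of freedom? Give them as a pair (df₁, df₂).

degrees of freedom = [2, 17]

k = 3 groups, N = 20 total
df = (k−1, N−k) = (3−1, 20−3) = (2, 17)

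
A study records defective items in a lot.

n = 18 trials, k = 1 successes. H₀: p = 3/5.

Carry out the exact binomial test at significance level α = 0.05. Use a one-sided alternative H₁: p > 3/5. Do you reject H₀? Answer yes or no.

reject H₀: no

Exact binomial: n=18, k=1, p₀=3/5=0.6000
P(X≥1) from Σ C(n,i)·p₀^i·(1−p₀)^(n−i)
p-value (one-sided, H₁ greater) = 1.00000
At α=0.05: p ≥ α → fail to reject H₀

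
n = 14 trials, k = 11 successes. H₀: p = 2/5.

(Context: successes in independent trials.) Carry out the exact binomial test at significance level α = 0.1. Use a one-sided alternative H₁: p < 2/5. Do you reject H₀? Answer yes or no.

reject H₀: no

Exact binomial: n=14, k=11, p₀=2/5=0.4000
P(X≤11) from Σ C(n,i)·p₀^i·(1−p₀)^(n−i)
p-value (one-sided, H₁ less) = 0.99939
At α=0.1: p ≥ α → fail to reject H₀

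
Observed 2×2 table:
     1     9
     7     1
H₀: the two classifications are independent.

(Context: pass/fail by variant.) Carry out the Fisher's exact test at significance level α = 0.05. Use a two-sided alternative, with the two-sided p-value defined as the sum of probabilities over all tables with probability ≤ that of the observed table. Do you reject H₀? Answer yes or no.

reject H₀: yes

Margins: r₁=10, r₂=8, c₁=8, c₂=10, n=18
p_obs = C(10,1)·C(8,7)/C(18,8); sum pmf over tables with pmf ≤ p_obs
p-value (two-sided) = 0.00288
At α=0.05: p < α → reject H₀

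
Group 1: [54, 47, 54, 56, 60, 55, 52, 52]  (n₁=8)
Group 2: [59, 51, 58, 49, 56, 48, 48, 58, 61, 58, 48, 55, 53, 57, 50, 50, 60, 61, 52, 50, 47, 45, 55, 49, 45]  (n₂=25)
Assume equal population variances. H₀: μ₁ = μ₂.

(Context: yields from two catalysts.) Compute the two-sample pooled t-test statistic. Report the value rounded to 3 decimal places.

x̄₁=53.750, s₁=3.732, n₁=8
x̄₂=52.920, s₂=5.098, n₂=25
s_p² = [7·3.732² + 24·5.098²]/31 = 23.2690
SE = √(s_p²·(1/8+1/25)) = 1.9594
t = (53.750−52.920)/1.9594 = 0.4236
df = 31

test statistic = 0.424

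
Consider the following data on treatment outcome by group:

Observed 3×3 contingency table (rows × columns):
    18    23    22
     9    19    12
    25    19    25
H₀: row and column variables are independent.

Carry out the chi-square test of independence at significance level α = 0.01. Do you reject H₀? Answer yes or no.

reject H₀: no

Row totals [63, 40, 69], col totals [52, 61, 59], n=172
χ² = (18−19.05)²/19.05 + (23−22.34)²/22.34 + (22−21.61)²/21.61 + (9−12.09)²/12.09 + (19−14.19)²/14.19 + (12−13.72)²/13.72 + (25−20.86)²/20.86 + (19−24.47)²/24.47 + (25−23.67)²/23.67 = 4.8438
df = 4
p-value (upper-tail) = 0.30370
At α=0.01: p ≥ α → fail to reject H₀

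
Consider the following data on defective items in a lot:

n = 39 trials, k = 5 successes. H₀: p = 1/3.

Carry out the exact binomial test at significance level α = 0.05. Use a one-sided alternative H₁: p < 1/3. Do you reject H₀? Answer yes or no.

Exact binomial: n=39, k=5, p₀=1/3=0.3333
P(X≤5) from Σ C(n,i)·p₀^i·(1−p₀)^(n−i)
p-value (one-sided, H₁ less) = 0.00332
At α=0.05: p < α → reject H₀

reject H₀: yes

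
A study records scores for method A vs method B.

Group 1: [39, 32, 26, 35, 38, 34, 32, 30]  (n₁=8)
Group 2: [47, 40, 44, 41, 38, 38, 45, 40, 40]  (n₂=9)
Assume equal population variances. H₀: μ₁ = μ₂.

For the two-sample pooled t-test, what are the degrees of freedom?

degrees of freedom = 15

df = n₁ + n₂ − 2 = 8 + 9 − 2 = 15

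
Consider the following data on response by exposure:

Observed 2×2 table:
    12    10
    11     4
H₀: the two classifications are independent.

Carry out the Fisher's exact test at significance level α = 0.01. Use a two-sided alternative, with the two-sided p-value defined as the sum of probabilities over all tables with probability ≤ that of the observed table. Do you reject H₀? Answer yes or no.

Margins: r₁=22, r₂=15, c₁=23, c₂=14, n=37
p_obs = C(22,12)·C(15,11)/C(37,23); sum pmf over tables with pmf ≤ p_obs
p-value (two-sided) = 0.31364
At α=0.01: p ≥ α → fail to reject H₀

reject H₀: no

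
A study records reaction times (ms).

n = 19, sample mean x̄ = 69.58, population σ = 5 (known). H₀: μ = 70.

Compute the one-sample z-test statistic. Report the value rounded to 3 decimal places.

SE = σ/√n = 5/√19 = 1.1471
z = (x̄−μ₀)/SE = (69.58−70)/1.1471 = -0.3661

test statistic = -0.366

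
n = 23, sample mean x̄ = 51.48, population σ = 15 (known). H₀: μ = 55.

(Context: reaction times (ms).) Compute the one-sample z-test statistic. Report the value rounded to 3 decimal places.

SE = σ/√n = 15/√23 = 3.1277
z = (x̄−μ₀)/SE = (51.48−55)/3.1277 = -1.1254

test statistic = -1.125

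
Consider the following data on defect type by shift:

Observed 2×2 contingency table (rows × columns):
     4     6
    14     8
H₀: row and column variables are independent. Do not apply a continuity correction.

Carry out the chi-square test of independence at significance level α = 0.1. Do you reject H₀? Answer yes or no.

Row totals [10, 22], col totals [18, 14], n=32
χ² = (4−5.62)²/5.62 + (6−4.38)²/4.38 + (14−12.38)²/12.38 + (8−9.62)²/9.62 = 1.5608
df = 1
p-value (upper-tail) = 0.21156
At α=0.1: p ≥ α → fail to reject H₀

reject H₀: no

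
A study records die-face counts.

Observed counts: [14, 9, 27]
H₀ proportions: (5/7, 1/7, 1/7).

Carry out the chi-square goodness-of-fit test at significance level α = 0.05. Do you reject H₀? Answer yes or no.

reject H₀: yes

n = 50; E_i = n·p_i = [35.71, 7.14, 7.14]
χ² = (14−35.71)²/35.71 + (9−7.14)²/7.14 + (27−7.14)²/7.14 = 68.8880
df = 2
p-value (upper-tail) = 0.00000
At α=0.05: p < α → reject H₀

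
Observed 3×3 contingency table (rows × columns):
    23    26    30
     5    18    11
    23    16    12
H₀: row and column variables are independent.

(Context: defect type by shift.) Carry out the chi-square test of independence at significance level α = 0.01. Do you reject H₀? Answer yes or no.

Row totals [79, 34, 51], col totals [51, 60, 53], n=164
χ² = (23−24.57)²/24.57 + (26−28.90)²/28.90 + (30−25.53)²/25.53 + (5−10.57)²/10.57 + (18−12.44)²/12.44 + (11−10.99)²/10.99 + (23−15.86)²/15.86 + (16−18.66)²/18.66 + (12−16.48)²/16.48 = 11.4097
df = 4
p-value (upper-tail) = 0.02233
At α=0.01: p ≥ α → fail to reject H₀

reject H₀: no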